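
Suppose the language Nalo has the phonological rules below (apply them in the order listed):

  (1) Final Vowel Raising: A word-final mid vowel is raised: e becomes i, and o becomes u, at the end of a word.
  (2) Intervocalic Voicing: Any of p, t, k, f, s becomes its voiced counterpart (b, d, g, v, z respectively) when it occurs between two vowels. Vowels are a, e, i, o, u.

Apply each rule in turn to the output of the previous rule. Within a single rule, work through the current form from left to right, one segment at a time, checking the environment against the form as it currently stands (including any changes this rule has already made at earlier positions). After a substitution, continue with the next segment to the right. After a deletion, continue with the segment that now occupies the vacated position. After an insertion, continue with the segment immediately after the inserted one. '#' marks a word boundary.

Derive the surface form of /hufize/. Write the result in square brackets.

[huvizi]

(1) Final Vowel Raising: [hufize] → [hufizi]
(2) Intervocalic Voicing: [hufizi] → [huvizi]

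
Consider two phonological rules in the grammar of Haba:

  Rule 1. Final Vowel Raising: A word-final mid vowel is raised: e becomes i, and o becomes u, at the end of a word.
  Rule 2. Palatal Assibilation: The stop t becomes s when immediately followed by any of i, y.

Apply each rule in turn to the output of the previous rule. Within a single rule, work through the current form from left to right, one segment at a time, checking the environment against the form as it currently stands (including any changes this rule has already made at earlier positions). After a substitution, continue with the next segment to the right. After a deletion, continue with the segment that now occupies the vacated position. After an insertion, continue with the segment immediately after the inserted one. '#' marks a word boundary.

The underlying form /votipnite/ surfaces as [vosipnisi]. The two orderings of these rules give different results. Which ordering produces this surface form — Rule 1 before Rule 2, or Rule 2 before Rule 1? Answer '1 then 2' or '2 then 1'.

1 then 2

Order 1 then 2:
  1 Final Vowel Raising: [votipnite] → [votipniti]
  2 Palatal Assibilation: [votipniti] → [vosipnisi]
  result: [vosipnisi]
Order 2 then 1:
  2 Palatal Assibilation: [votipnite] → [vosipnite]
  1 Final Vowel Raising: [vosipnite] → [vosipniti]
  result: [vosipniti]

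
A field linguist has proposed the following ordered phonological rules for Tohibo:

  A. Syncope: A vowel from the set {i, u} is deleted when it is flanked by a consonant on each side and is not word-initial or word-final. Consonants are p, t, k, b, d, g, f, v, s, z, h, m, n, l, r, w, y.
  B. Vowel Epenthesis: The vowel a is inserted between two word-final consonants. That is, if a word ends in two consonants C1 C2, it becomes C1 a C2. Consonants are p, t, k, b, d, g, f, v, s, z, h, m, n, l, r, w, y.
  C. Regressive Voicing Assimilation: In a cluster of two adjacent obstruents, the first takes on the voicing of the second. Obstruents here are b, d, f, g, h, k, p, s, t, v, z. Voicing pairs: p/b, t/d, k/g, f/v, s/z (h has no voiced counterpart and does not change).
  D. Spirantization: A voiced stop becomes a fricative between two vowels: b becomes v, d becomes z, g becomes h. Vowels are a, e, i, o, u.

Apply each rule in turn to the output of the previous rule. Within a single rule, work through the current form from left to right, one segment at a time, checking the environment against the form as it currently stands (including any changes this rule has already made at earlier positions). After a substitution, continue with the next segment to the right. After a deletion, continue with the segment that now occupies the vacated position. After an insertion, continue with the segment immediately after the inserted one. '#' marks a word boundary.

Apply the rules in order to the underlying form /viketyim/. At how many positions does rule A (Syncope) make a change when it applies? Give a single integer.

2

A Syncope: [viketyim] → [vketym]
B Vowel Epenthesis: [vketym] → [vketyam]
C Regressive Voicing Assimilation: [vketyam] → [fketyam]
D Spirantization: no change — [fketyam]
Rule A changed 2 position(s).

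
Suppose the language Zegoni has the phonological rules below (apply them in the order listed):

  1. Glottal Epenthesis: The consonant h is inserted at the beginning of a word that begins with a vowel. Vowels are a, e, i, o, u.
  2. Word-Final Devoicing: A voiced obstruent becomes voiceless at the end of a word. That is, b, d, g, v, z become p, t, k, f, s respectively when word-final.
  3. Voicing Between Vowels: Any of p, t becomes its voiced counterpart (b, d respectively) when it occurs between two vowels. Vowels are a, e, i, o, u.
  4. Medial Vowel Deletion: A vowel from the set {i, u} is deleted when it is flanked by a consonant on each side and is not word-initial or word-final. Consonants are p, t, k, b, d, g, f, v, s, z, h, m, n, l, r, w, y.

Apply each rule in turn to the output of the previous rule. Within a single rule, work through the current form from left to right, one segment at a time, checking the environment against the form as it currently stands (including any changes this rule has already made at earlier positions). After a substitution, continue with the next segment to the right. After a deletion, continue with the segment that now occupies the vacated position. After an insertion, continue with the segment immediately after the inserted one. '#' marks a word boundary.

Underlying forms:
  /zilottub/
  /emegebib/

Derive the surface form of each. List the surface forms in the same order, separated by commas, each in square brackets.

[zlottp], [hemegebp]

/zilottub/:
  1 Glottal Epenthesis: no change — [zilottub]
  2 Word-Final Devoicing: [zilottub] → [zilottup]
  3 Voicing Between Vowels: no change — [zilottup]
  4 Medial Vowel Deletion: [zilottup] → [zlottp]
/emegebib/:
  1 Glottal Epenthesis: [emegebib] → [hemegebib]
  2 Word-Final Devoicing: [hemegebib] → [hemegebip]
  3 Voicing Between Vowels: no change — [hemegebip]
  4 Medial Vowel Deletion: [hemegebip] → [hemegebp]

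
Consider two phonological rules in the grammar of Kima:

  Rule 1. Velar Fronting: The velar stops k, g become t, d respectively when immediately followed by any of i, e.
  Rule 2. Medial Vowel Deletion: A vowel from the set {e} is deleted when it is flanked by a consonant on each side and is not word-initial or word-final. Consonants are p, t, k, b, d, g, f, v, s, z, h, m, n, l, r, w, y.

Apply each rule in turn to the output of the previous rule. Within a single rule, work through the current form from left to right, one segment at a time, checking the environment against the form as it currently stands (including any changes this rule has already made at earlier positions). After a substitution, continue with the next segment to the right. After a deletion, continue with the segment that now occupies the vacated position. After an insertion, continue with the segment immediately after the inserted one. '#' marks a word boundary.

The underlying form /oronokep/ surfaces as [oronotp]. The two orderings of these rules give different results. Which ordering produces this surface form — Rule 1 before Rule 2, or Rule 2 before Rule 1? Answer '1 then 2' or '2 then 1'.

1 then 2

Order 1 then 2:
  1 Velar Fronting: [oronokep] → [oronotep]
  2 Medial Vowel Deletion: [oronotep] → [oronotp]
  result: [oronotp]
Order 2 then 1:
  2 Medial Vowel Deletion: [oronokep] → [oronokp]
  1 Velar Fronting: no change — [oronokp]
  result: [oronokp]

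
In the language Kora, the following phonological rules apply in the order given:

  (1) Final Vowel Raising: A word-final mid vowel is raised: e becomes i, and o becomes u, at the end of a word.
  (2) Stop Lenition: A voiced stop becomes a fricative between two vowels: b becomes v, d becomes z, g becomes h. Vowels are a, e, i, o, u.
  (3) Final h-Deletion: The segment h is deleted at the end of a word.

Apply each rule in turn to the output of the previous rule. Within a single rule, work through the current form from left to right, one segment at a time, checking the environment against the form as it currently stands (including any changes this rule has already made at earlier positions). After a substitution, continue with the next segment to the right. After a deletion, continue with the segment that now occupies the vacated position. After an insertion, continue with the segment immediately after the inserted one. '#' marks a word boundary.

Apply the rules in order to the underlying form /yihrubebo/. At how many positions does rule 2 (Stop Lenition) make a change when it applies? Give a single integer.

(1) Final Vowel Raising: [yihrubebo] → [yihrubebu]
(2) Stop Lenition: [yihrubebu] → [yihruvevu]
(3) Final h-Deletion: no change — [yihruvevu]
Rule 2 changed 2 position(s).

2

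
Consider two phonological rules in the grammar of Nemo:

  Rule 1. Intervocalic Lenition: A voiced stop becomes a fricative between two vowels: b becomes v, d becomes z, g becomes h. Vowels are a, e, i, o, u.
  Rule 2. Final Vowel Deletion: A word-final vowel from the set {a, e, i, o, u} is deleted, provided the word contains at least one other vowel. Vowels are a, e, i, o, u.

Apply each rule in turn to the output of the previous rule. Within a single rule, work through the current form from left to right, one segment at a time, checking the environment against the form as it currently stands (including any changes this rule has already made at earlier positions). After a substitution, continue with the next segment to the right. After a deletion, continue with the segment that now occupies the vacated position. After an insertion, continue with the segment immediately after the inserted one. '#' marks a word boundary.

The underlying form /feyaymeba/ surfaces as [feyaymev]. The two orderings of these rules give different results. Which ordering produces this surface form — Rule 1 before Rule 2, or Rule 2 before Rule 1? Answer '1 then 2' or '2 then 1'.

Order 1 then 2:
  1 Intervocalic Lenition: [feyaymeba] → [feyaymeva]
  2 Final Vowel Deletion: [feyaymeva] → [feyaymev]
  result: [feyaymev]
Order 2 then 1:
  2 Final Vowel Deletion: [feyaymeba] → [feyaymeb]
  1 Intervocalic Lenition: no change — [feyaymeb]
  result: [feyaymeb]

1 then 2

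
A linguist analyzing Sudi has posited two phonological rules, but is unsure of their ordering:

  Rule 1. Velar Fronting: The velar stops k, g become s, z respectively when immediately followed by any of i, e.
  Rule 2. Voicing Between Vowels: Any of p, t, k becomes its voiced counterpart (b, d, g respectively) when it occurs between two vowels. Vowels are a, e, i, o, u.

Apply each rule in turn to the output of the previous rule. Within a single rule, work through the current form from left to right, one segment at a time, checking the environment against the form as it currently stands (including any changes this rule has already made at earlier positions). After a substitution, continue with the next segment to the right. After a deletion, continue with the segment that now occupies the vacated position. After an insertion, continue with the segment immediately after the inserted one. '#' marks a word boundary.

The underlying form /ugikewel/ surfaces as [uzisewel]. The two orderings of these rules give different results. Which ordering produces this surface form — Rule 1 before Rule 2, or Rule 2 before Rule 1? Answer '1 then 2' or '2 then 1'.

1 then 2

Order 1 then 2:
  1 Velar Fronting: [ugikewel] → [uzisewel]
  2 Voicing Between Vowels: no change — [uzisewel]
  result: [uzisewel]
Order 2 then 1:
  2 Voicing Between Vowels: [ugikewel] → [ugigewel]
  1 Velar Fronting: [ugigewel] → [uzizewel]
  result: [uzizewel]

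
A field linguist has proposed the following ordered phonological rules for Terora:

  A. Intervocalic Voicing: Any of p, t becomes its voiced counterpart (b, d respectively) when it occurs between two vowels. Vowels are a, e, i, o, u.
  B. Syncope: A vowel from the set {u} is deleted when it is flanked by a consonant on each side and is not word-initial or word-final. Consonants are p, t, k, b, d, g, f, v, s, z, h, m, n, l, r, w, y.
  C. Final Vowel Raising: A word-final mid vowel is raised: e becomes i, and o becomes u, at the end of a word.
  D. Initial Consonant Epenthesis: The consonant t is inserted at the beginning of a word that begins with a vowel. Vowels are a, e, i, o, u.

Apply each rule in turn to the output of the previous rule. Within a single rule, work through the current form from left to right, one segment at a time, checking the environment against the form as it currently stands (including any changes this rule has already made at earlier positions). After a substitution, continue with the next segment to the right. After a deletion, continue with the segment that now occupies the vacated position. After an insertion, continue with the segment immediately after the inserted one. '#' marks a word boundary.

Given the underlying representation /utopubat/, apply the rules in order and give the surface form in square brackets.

[tudobbat]

A Intervocalic Voicing: [utopubat] → [udobubat]
B Syncope: [udobubat] → [udobbat]
C Final Vowel Raising: no change — [udobbat]
D Initial Consonant Epenthesis: [udobbat] → [tudobbat]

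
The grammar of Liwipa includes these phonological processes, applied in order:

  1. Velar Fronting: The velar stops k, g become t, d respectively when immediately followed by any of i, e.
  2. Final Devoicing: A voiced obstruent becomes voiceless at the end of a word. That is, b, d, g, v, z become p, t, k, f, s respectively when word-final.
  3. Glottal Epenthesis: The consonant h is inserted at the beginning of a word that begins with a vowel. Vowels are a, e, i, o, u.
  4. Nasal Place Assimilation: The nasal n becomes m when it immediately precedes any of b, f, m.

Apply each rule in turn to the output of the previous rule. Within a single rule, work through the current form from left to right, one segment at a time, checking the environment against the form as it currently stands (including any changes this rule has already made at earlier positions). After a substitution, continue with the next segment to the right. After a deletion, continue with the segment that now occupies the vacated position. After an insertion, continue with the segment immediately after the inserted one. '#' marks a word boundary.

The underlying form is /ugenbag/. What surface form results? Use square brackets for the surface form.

[hudembak]

1 Velar Fronting: [ugenbag] → [udenbag]
2 Final Devoicing: [udenbag] → [udenbak]
3 Glottal Epenthesis: [udenbak] → [hudenbak]
4 Nasal Place Assimilation: [hudenbak] → [hudembak]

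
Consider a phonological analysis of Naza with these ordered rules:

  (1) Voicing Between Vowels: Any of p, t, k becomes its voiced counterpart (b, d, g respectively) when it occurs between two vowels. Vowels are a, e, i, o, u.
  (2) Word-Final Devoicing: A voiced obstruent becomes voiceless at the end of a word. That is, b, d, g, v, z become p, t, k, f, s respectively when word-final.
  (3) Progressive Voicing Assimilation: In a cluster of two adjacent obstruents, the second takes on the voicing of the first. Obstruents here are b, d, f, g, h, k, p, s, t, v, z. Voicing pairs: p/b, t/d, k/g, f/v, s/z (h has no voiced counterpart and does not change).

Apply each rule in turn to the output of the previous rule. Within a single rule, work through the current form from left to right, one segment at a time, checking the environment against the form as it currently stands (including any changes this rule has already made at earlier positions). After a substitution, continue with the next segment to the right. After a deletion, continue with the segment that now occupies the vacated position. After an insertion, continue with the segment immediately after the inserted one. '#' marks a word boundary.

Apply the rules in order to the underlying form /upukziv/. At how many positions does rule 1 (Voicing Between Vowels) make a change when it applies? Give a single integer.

(1) Voicing Between Vowels: [upukziv] → [ubukziv]
(2) Word-Final Devoicing: [ubukziv] → [ubukzif]
(3) Progressive Voicing Assimilation: [ubukzif] → [ubuksif]
Rule 1 changed 1 position(s).

1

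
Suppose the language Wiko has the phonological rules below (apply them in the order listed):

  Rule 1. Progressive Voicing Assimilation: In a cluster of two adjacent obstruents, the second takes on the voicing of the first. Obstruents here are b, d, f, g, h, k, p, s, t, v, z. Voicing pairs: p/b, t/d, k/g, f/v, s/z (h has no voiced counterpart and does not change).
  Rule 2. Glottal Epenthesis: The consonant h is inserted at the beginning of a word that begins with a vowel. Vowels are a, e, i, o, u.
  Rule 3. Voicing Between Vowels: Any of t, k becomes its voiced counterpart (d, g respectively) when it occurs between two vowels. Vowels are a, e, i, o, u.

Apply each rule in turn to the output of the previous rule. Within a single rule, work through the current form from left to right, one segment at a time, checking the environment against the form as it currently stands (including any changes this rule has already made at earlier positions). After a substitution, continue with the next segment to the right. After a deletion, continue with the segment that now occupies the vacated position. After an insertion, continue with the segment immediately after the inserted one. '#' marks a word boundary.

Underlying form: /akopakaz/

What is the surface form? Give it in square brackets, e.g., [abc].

[hagopagaz]

Rule 1 Progressive Voicing Assimilation: no change — [akopakaz]
Rule 2 Glottal Epenthesis: [akopakaz] → [hakopakaz]
Rule 3 Voicing Between Vowels: [hakopakaz] → [hagopagaz]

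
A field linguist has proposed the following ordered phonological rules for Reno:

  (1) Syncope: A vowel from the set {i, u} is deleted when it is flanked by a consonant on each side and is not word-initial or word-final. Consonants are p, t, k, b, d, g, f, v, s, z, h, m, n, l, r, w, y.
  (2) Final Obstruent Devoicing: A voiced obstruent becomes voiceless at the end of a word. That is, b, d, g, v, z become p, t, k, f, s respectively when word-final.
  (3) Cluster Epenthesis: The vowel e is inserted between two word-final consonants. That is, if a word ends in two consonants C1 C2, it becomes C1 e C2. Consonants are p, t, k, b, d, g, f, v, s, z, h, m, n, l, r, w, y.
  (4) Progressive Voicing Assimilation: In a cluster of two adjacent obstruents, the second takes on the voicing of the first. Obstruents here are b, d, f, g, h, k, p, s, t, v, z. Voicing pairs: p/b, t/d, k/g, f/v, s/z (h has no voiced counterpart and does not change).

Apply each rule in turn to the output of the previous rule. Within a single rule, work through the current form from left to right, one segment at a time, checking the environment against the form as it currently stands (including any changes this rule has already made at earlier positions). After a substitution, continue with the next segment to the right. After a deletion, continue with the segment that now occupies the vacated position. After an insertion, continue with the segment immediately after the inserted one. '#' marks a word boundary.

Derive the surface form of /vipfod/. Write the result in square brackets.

(1) Syncope: [vipfod] → [vpfod]
(2) Final Obstruent Devoicing: [vpfod] → [vpfot]
(3) Cluster Epenthesis: no change — [vpfot]
(4) Progressive Voicing Assimilation: [vpfot] → [vbvot]

[vbvot]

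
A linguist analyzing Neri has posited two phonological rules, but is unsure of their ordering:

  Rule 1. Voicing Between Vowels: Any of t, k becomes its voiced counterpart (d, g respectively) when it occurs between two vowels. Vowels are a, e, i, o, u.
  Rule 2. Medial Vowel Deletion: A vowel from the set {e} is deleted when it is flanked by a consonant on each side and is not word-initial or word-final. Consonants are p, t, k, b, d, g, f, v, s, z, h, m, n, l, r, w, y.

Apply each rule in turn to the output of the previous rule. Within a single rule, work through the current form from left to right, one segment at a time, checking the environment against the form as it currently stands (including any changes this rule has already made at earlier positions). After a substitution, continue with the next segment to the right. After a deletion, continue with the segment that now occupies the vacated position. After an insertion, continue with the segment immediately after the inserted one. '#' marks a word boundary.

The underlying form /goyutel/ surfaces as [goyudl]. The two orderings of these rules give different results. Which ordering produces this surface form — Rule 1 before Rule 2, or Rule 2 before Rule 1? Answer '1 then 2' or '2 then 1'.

1 then 2

Order 1 then 2:
  1 Voicing Between Vowels: [goyutel] → [goyudel]
  2 Medial Vowel Deletion: [goyudel] → [goyudl]
  result: [goyudl]
Order 2 then 1:
  2 Medial Vowel Deletion: [goyutel] → [goyutl]
  1 Voicing Between Vowels: no change — [goyutl]
  result: [goyutl]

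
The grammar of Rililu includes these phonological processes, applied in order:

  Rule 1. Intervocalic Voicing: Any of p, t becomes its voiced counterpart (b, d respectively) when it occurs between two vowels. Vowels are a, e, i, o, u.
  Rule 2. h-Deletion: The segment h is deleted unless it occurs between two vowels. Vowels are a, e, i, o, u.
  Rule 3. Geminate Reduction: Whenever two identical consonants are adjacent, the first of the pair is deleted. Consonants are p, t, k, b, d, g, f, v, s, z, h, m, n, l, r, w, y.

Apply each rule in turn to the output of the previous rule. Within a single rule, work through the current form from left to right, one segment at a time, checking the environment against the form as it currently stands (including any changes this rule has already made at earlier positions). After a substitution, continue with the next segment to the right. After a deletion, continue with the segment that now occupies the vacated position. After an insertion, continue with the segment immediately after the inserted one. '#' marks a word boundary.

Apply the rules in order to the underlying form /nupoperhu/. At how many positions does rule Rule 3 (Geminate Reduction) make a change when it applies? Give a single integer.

0

Rule 1 Intervocalic Voicing: [nupoperhu] → [nuboberhu]
Rule 2 h-Deletion: [nuboberhu] → [nuboberu]
Rule 3 Geminate Reduction: no change — [nuboberu]
Rule Rule 3 changed 0 position(s).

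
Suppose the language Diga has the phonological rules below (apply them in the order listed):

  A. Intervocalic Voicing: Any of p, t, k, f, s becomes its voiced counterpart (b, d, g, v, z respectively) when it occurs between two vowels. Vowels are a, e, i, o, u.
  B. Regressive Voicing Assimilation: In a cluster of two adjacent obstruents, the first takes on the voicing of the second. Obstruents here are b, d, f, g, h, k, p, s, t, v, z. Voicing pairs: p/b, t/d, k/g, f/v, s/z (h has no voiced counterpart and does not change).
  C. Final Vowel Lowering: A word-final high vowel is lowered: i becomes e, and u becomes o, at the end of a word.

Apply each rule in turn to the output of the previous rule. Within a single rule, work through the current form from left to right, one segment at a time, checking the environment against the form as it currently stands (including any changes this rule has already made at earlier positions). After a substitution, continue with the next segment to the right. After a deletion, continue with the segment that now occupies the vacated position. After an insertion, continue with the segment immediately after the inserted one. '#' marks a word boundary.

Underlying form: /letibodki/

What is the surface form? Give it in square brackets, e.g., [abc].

[ledibotke]

A Intervocalic Voicing: [letibodki] → [ledibodki]
B Regressive Voicing Assimilation: [ledibodki] → [ledibotki]
C Final Vowel Lowering: [ledibotki] → [ledibotke]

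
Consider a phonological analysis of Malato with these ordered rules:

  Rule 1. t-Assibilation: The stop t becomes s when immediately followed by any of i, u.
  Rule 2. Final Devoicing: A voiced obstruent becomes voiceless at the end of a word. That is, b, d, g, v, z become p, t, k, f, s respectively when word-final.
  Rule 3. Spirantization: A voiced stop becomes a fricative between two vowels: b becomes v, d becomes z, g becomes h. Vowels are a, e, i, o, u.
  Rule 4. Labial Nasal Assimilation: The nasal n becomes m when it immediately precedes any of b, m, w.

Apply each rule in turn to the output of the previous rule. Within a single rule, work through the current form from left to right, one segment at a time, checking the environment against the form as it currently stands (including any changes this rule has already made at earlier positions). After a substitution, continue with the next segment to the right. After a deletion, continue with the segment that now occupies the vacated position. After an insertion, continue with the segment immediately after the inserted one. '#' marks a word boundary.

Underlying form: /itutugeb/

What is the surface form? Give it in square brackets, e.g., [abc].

[isusuhep]

Rule 1 t-Assibilation: [itutugeb] → [isusugeb]
Rule 2 Final Devoicing: [isusugeb] → [isusugep]
Rule 3 Spirantization: [isusugep] → [isusuhep]
Rule 4 Labial Nasal Assimilation: no change — [isusuhep]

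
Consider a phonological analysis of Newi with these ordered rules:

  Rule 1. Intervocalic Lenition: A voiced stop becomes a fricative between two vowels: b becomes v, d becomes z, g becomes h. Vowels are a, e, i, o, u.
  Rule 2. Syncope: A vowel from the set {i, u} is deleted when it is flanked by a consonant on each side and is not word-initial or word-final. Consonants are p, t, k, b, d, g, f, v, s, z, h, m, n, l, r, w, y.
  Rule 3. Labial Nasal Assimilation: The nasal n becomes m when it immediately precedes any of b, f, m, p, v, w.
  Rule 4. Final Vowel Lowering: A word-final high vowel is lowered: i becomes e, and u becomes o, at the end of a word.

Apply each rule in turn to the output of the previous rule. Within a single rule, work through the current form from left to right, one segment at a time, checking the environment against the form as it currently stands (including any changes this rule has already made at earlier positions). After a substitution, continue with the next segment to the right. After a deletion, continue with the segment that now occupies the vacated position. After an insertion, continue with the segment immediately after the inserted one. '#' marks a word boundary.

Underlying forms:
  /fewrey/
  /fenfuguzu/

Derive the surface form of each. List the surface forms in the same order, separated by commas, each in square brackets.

[fewrey], [femfhzo]

/fewrey/:
  Rule 1 Intervocalic Lenition: no change — [fewrey]
  Rule 2 Syncope: no change — [fewrey]
  Rule 3 Labial Nasal Assimilation: no change — [fewrey]
  Rule 4 Final Vowel Lowering: no change — [fewrey]
/fenfuguzu/:
  Rule 1 Intervocalic Lenition: [fenfuguzu] → [fenfuhuzu]
  Rule 2 Syncope: [fenfuhuzu] → [fenfhzu]
  Rule 3 Labial Nasal Assimilation: [fenfhzu] → [femfhzu]
  Rule 4 Final Vowel Lowering: [femfhzu] → [femfhzo]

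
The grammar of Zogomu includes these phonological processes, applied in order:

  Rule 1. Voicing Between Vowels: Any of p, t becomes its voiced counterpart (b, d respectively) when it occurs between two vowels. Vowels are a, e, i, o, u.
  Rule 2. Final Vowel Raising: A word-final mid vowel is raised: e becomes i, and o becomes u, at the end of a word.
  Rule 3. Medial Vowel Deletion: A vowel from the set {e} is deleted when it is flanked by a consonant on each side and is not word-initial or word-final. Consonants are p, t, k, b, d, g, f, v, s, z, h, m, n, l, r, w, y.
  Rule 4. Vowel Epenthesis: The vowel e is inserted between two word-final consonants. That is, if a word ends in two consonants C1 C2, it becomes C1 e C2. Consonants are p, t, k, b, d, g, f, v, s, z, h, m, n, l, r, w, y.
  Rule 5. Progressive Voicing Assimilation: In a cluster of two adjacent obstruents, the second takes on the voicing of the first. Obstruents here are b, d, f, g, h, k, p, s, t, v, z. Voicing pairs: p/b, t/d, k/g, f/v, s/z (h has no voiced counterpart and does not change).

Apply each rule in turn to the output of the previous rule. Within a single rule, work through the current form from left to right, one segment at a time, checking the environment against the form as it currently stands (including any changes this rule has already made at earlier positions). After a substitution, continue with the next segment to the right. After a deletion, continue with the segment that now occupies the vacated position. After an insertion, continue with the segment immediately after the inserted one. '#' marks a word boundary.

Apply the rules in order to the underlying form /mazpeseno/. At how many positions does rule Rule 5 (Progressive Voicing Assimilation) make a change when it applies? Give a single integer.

Rule 1 Voicing Between Vowels: no change — [mazpeseno]
Rule 2 Final Vowel Raising: [mazpeseno] → [mazpesenu]
Rule 3 Medial Vowel Deletion: [mazpesenu] → [mazpsnu]
Rule 4 Vowel Epenthesis: no change — [mazpsnu]
Rule 5 Progressive Voicing Assimilation: [mazpsnu] → [mazbznu]
Rule Rule 5 changed 2 position(s).

2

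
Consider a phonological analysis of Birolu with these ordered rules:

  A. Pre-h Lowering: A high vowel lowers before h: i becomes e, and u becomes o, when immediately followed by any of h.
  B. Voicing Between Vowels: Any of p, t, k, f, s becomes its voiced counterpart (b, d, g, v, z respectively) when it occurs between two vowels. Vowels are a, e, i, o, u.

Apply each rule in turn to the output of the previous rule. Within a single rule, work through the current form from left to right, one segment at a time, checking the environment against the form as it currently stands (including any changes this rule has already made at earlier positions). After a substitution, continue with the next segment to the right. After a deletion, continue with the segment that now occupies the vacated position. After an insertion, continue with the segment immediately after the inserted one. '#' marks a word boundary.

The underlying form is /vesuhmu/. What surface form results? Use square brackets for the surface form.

[vezohmu]

A Pre-h Lowering: [vesuhmu] → [vesohmu]
B Voicing Between Vowels: [vesohmu] → [vezohmu]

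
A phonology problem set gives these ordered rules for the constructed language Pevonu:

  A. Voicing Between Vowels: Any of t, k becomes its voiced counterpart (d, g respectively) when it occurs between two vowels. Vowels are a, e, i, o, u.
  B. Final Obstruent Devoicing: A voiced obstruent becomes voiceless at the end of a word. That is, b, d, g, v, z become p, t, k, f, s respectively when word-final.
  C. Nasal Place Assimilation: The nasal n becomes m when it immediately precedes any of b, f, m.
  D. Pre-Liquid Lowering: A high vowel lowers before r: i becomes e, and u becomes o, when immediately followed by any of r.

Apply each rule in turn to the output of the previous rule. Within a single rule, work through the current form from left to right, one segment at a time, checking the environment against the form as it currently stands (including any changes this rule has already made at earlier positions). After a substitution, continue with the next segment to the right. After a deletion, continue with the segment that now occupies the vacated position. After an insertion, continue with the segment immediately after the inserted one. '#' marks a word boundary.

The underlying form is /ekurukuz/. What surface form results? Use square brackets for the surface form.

A Voicing Between Vowels: [ekurukuz] → [eguruguz]
B Final Obstruent Devoicing: [eguruguz] → [egurugus]
C Nasal Place Assimilation: no change — [egurugus]
D Pre-Liquid Lowering: [egurugus] → [egorugus]

[egorugus]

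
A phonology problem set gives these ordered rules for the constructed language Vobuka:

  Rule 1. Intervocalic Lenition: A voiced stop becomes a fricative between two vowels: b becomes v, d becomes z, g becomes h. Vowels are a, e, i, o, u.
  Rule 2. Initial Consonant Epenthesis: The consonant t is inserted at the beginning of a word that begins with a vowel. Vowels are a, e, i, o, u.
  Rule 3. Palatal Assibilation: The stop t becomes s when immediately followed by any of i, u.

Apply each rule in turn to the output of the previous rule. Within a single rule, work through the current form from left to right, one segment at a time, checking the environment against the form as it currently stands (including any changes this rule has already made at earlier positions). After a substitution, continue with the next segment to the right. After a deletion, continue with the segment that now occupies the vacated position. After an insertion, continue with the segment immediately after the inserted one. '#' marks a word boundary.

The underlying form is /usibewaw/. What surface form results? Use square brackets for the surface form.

[susivewaw]

Rule 1 Intervocalic Lenition: [usibewaw] → [usivewaw]
Rule 2 Initial Consonant Epenthesis: [usivewaw] → [tusivewaw]
Rule 3 Palatal Assibilation: [tusivewaw] → [susivewaw]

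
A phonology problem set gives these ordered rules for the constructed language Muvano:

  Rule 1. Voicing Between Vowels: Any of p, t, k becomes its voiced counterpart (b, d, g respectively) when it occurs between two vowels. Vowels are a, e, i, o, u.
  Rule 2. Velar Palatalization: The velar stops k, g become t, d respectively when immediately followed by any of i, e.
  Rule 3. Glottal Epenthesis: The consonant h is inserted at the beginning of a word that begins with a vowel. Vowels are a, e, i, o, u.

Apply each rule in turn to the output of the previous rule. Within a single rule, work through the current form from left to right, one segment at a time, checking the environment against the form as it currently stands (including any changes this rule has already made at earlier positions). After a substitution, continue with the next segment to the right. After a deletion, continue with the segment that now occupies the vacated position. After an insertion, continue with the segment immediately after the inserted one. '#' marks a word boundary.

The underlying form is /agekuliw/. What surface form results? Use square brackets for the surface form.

[hadeguliw]

Rule 1 Voicing Between Vowels: [agekuliw] → [ageguliw]
Rule 2 Velar Palatalization: [ageguliw] → [adeguliw]
Rule 3 Glottal Epenthesis: [adeguliw] → [hadeguliw]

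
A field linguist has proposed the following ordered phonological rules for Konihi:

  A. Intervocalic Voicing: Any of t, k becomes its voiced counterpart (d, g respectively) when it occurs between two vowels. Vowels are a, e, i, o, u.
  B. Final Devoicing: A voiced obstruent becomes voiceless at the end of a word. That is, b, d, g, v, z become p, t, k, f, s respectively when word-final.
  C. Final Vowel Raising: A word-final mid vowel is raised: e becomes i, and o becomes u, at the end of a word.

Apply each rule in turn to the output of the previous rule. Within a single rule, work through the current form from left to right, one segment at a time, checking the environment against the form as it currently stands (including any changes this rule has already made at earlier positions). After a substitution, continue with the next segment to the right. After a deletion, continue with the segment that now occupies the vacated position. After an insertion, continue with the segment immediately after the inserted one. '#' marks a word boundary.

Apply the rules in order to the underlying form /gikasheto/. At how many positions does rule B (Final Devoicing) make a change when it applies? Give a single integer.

A Intervocalic Voicing: [gikasheto] → [gigashedo]
B Final Devoicing: no change — [gigashedo]
C Final Vowel Raising: [gigashedo] → [gigashedu]
Rule B changed 0 position(s).

0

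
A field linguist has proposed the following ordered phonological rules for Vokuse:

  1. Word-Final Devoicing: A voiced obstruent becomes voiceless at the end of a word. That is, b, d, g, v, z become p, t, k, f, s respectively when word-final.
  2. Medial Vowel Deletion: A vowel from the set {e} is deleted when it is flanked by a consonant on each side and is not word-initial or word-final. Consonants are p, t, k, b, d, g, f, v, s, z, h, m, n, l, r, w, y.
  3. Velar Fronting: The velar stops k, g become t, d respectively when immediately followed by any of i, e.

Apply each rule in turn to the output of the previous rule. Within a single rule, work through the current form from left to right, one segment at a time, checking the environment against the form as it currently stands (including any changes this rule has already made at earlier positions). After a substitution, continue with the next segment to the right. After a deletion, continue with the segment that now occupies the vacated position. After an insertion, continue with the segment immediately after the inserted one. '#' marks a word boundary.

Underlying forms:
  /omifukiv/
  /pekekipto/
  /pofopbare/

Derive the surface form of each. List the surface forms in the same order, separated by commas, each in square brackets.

/omifukiv/:
  1 Word-Final Devoicing: [omifukiv] → [omifukif]
  2 Medial Vowel Deletion: no change — [omifukif]
  3 Velar Fronting: [omifukif] → [omifutif]
/pekekipto/:
  1 Word-Final Devoicing: no change — [pekekipto]
  2 Medial Vowel Deletion: [pekekipto] → [pkkipto]
  3 Velar Fronting: [pkkipto] → [pktipto]
/pofopbare/:
  1 Word-Final Devoicing: no change — [pofopbare]
  2 Medial Vowel Deletion: no change — [pofopbare]
  3 Velar Fronting: no change — [pofopbare]

[omifutif], [pktipto], [pofopbare]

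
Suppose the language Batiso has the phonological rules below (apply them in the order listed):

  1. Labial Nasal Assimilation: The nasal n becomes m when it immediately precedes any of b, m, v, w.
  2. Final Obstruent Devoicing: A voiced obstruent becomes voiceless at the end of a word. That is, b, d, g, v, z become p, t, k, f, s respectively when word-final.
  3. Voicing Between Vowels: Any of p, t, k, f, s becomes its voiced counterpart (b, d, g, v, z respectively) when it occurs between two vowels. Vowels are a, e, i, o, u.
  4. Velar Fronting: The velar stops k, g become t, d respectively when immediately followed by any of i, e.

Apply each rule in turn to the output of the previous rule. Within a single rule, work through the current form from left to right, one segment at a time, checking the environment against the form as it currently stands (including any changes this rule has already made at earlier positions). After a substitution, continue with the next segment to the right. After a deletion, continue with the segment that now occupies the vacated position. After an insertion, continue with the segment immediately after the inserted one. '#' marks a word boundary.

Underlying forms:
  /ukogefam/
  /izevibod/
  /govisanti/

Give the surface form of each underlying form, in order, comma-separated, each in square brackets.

/ukogefam/:
  1 Labial Nasal Assimilation: no change — [ukogefam]
  2 Final Obstruent Devoicing: no change — [ukogefam]
  3 Voicing Between Vowels: [ukogefam] → [ugogevam]
  4 Velar Fronting: [ugogevam] → [ugodevam]
/izevibod/:
  1 Labial Nasal Assimilation: no change — [izevibod]
  2 Final Obstruent Devoicing: [izevibod] → [izevibot]
  3 Voicing Between Vowels: no change — [izevibot]
  4 Velar Fronting: no change — [izevibot]
/govisanti/:
  1 Labial Nasal Assimilation: no change — [govisanti]
  2 Final Obstruent Devoicing: no change — [govisanti]
  3 Voicing Between Vowels: [govisanti] → [govizanti]
  4 Velar Fronting: no change — [govizanti]

[ugodevam], [izevibot], [govizanti]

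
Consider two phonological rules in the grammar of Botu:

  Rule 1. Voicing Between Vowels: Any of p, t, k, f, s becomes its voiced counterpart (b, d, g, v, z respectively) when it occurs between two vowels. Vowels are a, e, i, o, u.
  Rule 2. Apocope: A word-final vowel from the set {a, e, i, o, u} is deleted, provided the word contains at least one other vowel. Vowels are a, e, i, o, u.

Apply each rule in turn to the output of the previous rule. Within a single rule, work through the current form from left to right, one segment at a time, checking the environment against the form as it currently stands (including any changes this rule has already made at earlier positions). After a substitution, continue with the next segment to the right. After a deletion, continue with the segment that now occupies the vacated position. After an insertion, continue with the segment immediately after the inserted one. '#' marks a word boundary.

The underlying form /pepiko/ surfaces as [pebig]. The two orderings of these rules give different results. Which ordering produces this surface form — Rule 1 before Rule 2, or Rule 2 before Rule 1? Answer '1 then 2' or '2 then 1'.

Order 1 then 2:
  1 Voicing Between Vowels: [pepiko] → [pebigo]
  2 Apocope: [pebigo] → [pebig]
  result: [pebig]
Order 2 then 1:
  2 Apocope: [pepiko] → [pepik]
  1 Voicing Between Vowels: [pepik] → [pebik]
  result: [pebik]

1 then 2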